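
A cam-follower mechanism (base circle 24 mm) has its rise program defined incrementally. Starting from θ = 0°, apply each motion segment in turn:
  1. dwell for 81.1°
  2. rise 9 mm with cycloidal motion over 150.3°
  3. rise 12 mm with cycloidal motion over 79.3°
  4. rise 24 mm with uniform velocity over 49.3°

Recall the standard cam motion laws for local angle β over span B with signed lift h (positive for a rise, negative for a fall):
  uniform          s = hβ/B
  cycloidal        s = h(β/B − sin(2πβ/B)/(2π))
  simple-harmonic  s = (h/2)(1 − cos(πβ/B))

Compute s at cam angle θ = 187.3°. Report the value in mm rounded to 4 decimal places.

seg 1 [0°–81.1°] dwell: s stays 0.0000
seg 2 [81.1°–231.4°] cycloidal, h=9: θ=187.3° here. β=106.2, B=150.3. 9·(0.7066 − sin(2π·0.7066)/(2π)) = 7.7387 → s = 7.7387

7.7387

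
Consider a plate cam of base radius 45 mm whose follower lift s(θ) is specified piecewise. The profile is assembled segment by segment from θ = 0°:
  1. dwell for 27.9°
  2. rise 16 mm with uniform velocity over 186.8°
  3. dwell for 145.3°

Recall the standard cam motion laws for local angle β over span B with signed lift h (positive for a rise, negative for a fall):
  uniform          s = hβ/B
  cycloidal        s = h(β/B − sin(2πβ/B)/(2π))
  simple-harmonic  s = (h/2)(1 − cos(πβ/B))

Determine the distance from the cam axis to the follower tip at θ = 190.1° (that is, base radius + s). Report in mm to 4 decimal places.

seg 1 [0°–27.9°] dwell: s stays 0.0000
seg 2 [27.9°–214.7°] uniform, h=16: θ=190.1° here. β=162.2, B=186.8. 16·162.2/186.8 = 13.8929 → s = 13.8929
radial distance = base radius + s = 45 + 13.8929 = 58.8929

58.8929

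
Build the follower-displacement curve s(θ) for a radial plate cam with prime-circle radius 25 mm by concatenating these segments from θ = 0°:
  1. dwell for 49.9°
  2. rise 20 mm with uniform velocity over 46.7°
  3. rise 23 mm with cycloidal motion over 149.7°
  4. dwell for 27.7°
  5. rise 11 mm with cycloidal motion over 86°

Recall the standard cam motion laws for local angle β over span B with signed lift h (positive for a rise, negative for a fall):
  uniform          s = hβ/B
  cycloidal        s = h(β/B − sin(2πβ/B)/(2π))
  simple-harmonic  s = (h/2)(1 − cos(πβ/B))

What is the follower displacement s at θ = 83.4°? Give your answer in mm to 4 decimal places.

seg 1 [0°–49.9°] dwell: s stays 0.0000
seg 2 [49.9°–96.6°] uniform, h=20: θ=83.4° here. β=33.5, B=46.7. 20·33.5/46.7 = 14.3469 → s = 14.3469

14.3469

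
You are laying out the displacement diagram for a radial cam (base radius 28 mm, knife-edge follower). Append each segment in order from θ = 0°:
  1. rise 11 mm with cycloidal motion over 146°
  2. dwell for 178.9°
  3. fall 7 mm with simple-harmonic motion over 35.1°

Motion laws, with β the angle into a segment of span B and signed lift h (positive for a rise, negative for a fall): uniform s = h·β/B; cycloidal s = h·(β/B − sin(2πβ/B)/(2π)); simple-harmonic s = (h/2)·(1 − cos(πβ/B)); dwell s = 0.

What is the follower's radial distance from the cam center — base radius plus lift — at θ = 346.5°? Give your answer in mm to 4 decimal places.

seg 1 [0°–146°] cycloidal, h=11: full span → s += 11 → s = 11.0000
seg 2 [146°–324.9°] dwell: s stays 11.0000
seg 3 [324.9°–360°] simple-harmonic, h=-7: θ=346.5° here. β=21.6, B=35.1. -7/2·(1 − cos(π·0.6154)) = -4.7411 → s = 6.2589
radial distance = base radius + s = 28 + 6.2589 = 34.2589

34.2589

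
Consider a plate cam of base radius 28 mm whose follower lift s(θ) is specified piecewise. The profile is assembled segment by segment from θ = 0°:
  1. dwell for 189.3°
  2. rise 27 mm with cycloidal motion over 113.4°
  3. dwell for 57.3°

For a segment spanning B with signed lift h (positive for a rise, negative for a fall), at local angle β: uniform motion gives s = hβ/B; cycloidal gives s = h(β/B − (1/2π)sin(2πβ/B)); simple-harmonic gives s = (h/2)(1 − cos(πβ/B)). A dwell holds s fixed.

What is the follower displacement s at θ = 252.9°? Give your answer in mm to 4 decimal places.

seg 1 [0°–189.3°] dwell: s stays 0.0000
seg 2 [189.3°–302.7°] cycloidal, h=27: θ=252.9° here. β=63.6, B=113.4. 27·(0.5608 − sin(2π·0.5608)/(2π)) = 16.7460 → s = 16.7460

16.7460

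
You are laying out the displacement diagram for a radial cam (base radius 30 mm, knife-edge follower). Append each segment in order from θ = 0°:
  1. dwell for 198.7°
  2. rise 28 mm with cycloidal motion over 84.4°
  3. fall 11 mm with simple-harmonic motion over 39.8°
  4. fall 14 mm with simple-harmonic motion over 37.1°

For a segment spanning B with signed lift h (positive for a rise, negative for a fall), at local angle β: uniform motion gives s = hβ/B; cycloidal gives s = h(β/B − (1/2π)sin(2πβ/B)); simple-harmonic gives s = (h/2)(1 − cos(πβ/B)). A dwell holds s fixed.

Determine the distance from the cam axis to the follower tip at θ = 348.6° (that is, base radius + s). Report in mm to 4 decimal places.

seg 1 [0°–198.7°] dwell: s stays 0.0000
seg 2 [198.7°–283.1°] cycloidal, h=28: full span → s += 28 → s = 28.0000
seg 3 [283.1°–322.9°] simple-harmonic, h=-11: full span → s += -11 → s = 17.0000
seg 4 [322.9°–360°] simple-harmonic, h=-14: θ=348.6° here. β=25.7, B=37.1. -14/2·(1 − cos(π·0.6927)) = -10.9840 → s = 6.0160
radial distance = base radius + s = 30 + 6.0160 = 36.0160

36.0160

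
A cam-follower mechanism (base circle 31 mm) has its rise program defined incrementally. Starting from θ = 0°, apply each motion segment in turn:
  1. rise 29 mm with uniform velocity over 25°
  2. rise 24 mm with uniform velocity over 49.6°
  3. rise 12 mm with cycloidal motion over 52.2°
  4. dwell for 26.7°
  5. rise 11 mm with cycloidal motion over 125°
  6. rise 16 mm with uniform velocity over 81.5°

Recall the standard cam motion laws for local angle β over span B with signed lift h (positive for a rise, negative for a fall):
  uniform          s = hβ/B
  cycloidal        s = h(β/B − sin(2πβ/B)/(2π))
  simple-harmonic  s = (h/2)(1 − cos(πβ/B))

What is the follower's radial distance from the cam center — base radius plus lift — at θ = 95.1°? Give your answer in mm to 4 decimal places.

seg 1 [0°–25°] uniform, h=29: full span → s += 29 → s = 29.0000
seg 2 [25°–74.6°] uniform, h=24: full span → s += 24 → s = 53.0000
seg 3 [74.6°–126.8°] cycloidal, h=12: θ=95.1° here. β=20.5, B=52.2. 12·(0.3927 − sin(2π·0.3927)/(2π)) = 3.5206 → s = 56.5206
radial distance = base radius + s = 31 + 56.5206 = 87.5206

87.5206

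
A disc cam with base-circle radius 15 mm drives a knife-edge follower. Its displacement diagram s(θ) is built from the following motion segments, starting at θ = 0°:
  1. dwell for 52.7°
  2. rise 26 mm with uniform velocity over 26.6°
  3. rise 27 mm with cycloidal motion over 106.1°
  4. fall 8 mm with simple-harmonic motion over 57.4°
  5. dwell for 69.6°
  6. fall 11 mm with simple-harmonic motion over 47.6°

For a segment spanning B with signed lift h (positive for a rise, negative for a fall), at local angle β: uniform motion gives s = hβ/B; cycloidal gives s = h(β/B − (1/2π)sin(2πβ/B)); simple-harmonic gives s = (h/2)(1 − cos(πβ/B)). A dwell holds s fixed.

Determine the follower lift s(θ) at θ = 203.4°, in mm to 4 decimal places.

seg 1 [0°–52.7°] dwell: s stays 0.0000
seg 2 [52.7°–79.3°] uniform, h=26: full span → s += 26 → s = 26.0000
seg 3 [79.3°–185.4°] cycloidal, h=27: full span → s += 27 → s = 53.0000
seg 4 [185.4°–242.8°] simple-harmonic, h=-8: θ=203.4° here. β=18, B=57.4. -8/2·(1 − cos(π·0.3136)) = -1.7891 → s = 51.2109

51.2109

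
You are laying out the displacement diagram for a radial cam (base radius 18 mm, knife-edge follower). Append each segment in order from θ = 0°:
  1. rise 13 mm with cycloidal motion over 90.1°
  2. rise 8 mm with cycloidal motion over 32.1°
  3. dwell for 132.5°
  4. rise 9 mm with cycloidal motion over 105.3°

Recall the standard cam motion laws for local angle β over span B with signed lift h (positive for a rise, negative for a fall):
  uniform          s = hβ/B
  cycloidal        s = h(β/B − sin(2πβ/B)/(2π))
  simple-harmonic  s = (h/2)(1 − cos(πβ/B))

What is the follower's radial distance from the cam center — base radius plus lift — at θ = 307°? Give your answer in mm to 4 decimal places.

seg 1 [0°–90.1°] cycloidal, h=13: full span → s += 13 → s = 13.0000
seg 2 [90.1°–122.2°] cycloidal, h=8: full span → s += 8 → s = 21.0000
seg 3 [122.2°–254.7°] dwell: s stays 21.0000
seg 4 [254.7°–360°] cycloidal, h=9: θ=307° here. β=52.3, B=105.3. 9·(0.4967 − sin(2π·0.4967)/(2π)) = 4.4402 → s = 25.4402
radial distance = base radius + s = 18 + 25.4402 = 43.4402

43.4402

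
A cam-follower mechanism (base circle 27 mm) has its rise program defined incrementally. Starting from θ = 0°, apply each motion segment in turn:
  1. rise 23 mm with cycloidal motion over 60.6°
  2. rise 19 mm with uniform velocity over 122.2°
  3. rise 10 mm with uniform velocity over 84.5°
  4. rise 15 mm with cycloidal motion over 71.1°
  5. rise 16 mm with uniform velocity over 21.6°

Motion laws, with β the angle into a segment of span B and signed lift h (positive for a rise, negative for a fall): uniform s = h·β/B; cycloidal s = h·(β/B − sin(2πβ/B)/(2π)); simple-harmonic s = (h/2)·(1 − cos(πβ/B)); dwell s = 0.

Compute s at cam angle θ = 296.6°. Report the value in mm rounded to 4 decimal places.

seg 1 [0°–60.6°] cycloidal, h=23: full span → s += 23 → s = 23.0000
seg 2 [60.6°–182.8°] uniform, h=19: full span → s += 19 → s = 42.0000
seg 3 [182.8°–267.3°] uniform, h=10: full span → s += 10 → s = 52.0000
seg 4 [267.3°–338.4°] cycloidal, h=15: θ=296.6° here. β=29.3, B=71.1. 15·(0.4121 − sin(2π·0.4121)/(2π)) = 4.9289 → s = 56.9289

56.9289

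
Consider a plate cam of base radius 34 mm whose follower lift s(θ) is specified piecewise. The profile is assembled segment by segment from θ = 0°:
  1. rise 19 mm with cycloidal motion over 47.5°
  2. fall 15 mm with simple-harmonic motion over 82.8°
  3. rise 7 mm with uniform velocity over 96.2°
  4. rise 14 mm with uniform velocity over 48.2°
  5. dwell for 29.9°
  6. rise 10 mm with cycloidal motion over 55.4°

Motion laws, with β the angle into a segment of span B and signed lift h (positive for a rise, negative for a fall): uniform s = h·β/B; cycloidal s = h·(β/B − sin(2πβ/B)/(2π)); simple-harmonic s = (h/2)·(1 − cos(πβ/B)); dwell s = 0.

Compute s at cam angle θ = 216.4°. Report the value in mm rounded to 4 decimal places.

seg 1 [0°–47.5°] cycloidal, h=19: full span → s += 19 → s = 19.0000
seg 2 [47.5°–130.3°] simple-harmonic, h=-15: full span → s += -15 → s = 4.0000
seg 3 [130.3°–226.5°] uniform, h=7: θ=216.4° here. β=86.1, B=96.2. 7·86.1/96.2 = 6.2651 → s = 10.2651

10.2651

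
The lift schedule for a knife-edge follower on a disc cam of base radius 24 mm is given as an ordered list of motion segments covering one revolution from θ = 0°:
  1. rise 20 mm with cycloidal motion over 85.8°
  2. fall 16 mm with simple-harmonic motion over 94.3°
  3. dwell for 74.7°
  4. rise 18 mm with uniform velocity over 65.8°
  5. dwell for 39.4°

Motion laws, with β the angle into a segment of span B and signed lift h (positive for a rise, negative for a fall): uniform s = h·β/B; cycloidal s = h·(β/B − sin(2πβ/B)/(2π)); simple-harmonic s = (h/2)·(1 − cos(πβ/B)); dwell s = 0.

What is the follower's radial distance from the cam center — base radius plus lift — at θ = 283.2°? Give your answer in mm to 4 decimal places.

seg 1 [0°–85.8°] cycloidal, h=20: full span → s += 20 → s = 20.0000
seg 2 [85.8°–180.1°] simple-harmonic, h=-16: full span → s += -16 → s = 4.0000
seg 3 [180.1°–254.8°] dwell: s stays 4.0000
seg 4 [254.8°–320.6°] uniform, h=18: θ=283.2° here. β=28.4, B=65.8. 18·28.4/65.8 = 7.7690 → s = 11.7690
radial distance = base radius + s = 24 + 11.7690 = 35.7690

35.7690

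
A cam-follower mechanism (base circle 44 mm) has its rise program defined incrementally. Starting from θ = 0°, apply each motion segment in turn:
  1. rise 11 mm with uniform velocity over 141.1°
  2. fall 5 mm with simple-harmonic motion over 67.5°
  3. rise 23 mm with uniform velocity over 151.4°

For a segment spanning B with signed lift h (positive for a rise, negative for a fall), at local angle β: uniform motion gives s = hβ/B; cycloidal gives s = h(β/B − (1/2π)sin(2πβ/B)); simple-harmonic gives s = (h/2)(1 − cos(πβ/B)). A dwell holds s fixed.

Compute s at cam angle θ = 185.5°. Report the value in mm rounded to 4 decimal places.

seg 1 [0°–141.1°] uniform, h=11: full span → s += 11 → s = 11.0000
seg 2 [141.1°–208.6°] simple-harmonic, h=-5: θ=185.5° here. β=44.4, B=67.5. -5/2·(1 − cos(π·0.6578)) = -3.6891 → s = 7.3109

7.3109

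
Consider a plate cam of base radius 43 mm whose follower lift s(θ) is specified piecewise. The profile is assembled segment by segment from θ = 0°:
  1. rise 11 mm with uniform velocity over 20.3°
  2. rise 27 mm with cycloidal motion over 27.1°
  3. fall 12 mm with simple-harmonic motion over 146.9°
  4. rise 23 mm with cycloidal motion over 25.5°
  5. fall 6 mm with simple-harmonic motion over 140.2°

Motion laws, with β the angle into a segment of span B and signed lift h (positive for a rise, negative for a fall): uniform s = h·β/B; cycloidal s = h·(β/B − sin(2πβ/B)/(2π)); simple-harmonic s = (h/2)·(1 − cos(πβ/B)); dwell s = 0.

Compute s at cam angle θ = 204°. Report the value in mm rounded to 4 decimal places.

seg 1 [0°–20.3°] uniform, h=11: full span → s += 11 → s = 11.0000
seg 2 [20.3°–47.4°] cycloidal, h=27: full span → s += 27 → s = 38.0000
seg 3 [47.4°–194.3°] simple-harmonic, h=-12: full span → s += -12 → s = 26.0000
seg 4 [194.3°–219.8°] cycloidal, h=23: θ=204° here. β=9.7, B=25.5. 23·(0.3804 − sin(2π·0.3804)/(2π)) = 6.2498 → s = 32.2498

32.2498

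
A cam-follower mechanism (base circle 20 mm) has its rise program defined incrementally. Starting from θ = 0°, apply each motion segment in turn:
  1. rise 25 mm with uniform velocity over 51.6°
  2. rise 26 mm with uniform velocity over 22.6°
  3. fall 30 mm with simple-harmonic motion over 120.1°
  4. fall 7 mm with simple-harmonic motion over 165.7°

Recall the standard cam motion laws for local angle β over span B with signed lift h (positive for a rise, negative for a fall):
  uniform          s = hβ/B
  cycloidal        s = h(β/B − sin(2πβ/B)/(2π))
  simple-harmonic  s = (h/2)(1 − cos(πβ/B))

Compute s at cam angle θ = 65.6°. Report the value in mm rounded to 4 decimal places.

seg 1 [0°–51.6°] uniform, h=25: full span → s += 25 → s = 25.0000
seg 2 [51.6°–74.2°] uniform, h=26: θ=65.6° here. β=14, B=22.6. 26·14/22.6 = 16.1062 → s = 41.1062

41.1062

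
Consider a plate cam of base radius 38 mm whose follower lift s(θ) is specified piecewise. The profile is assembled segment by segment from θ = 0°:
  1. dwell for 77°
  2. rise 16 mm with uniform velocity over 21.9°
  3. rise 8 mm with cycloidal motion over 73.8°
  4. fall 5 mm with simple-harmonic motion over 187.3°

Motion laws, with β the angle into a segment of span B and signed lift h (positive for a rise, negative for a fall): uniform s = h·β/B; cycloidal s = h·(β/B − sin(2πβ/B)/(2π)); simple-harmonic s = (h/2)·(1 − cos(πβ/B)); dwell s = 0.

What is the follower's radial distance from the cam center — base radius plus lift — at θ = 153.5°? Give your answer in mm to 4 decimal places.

seg 1 [0°–77°] dwell: s stays 0.0000
seg 2 [77°–98.9°] uniform, h=16: full span → s += 16 → s = 16.0000
seg 3 [98.9°–172.7°] cycloidal, h=8: θ=153.5° here. β=54.6, B=73.8. 8·(0.7398 − sin(2π·0.7398)/(2π)) = 7.1893 → s = 23.1893
radial distance = base radius + s = 38 + 23.1893 = 61.1893

61.1893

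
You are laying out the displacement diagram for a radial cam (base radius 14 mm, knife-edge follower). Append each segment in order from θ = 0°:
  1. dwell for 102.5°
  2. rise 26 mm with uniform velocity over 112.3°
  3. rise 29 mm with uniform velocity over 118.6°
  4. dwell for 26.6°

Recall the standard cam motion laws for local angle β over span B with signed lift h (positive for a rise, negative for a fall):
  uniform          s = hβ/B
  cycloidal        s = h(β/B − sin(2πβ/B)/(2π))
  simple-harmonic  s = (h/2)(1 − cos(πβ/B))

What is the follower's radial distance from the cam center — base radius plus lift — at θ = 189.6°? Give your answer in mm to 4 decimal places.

seg 1 [0°–102.5°] dwell: s stays 0.0000
seg 2 [102.5°–214.8°] uniform, h=26: θ=189.6° here. β=87.1, B=112.3. 26·87.1/112.3 = 20.1656 → s = 20.1656
radial distance = base radius + s = 14 + 20.1656 = 34.1656

34.1656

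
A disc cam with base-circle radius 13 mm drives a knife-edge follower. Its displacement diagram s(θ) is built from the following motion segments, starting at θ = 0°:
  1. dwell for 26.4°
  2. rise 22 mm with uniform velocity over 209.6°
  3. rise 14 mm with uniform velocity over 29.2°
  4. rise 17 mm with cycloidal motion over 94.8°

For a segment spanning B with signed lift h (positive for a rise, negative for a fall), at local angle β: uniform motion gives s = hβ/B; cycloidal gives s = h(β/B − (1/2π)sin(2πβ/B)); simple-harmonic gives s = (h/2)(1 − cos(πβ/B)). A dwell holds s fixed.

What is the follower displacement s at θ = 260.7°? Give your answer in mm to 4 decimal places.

seg 1 [0°–26.4°] dwell: s stays 0.0000
seg 2 [26.4°–236°] uniform, h=22: full span → s += 22 → s = 22.0000
seg 3 [236°–265.2°] uniform, h=14: θ=260.7° here. β=24.7, B=29.2. 14·24.7/29.2 = 11.8425 → s = 33.8425

33.8425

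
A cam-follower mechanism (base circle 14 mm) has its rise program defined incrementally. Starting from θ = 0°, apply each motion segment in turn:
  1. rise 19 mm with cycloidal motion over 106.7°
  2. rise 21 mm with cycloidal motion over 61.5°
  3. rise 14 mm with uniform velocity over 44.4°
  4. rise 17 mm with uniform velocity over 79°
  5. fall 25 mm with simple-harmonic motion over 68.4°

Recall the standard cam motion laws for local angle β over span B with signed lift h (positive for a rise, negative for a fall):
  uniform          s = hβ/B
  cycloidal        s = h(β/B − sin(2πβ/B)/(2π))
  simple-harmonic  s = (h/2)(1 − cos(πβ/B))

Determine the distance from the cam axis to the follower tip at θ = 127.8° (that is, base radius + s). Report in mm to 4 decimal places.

seg 1 [0°–106.7°] cycloidal, h=19: full span → s += 19 → s = 19.0000
seg 2 [106.7°–168.2°] cycloidal, h=21: θ=127.8° here. β=21.1, B=61.5. 21·(0.3431 − sin(2π·0.3431)/(2π)) = 4.4182 → s = 23.4182
radial distance = base radius + s = 14 + 23.4182 = 37.4182

37.4182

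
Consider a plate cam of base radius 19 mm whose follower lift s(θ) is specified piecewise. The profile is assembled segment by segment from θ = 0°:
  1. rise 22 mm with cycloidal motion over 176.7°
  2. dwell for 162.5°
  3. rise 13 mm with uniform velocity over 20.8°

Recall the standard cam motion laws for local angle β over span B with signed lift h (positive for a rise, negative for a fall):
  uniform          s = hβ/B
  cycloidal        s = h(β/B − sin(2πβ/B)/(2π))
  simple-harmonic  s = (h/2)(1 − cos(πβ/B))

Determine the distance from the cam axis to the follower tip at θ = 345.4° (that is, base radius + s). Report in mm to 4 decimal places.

seg 1 [0°–176.7°] cycloidal, h=22: full span → s += 22 → s = 22.0000
seg 2 [176.7°–339.2°] dwell: s stays 22.0000
seg 3 [339.2°–360°] uniform, h=13: θ=345.4° here. β=6.2, B=20.8. 13·6.2/20.8 = 3.8750 → s = 25.8750
radial distance = base radius + s = 19 + 25.8750 = 44.8750

44.8750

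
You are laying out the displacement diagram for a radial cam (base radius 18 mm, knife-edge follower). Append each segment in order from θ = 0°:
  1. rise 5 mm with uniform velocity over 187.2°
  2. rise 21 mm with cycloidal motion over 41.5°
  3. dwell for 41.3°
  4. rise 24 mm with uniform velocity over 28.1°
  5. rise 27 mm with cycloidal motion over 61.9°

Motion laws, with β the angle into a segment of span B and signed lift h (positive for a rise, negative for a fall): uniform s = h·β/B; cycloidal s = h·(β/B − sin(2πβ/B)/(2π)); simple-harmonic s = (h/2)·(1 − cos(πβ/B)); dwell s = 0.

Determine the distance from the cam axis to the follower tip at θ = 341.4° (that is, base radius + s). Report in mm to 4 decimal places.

seg 1 [0°–187.2°] uniform, h=5: full span → s += 5 → s = 5.0000
seg 2 [187.2°–228.7°] cycloidal, h=21: full span → s += 21 → s = 26.0000
seg 3 [228.7°–270°] dwell: s stays 26.0000
seg 4 [270°–298.1°] uniform, h=24: full span → s += 24 → s = 50.0000
seg 5 [298.1°–360°] cycloidal, h=27: θ=341.4° here. β=43.3, B=61.9. 27·(0.6995 − sin(2π·0.6995)/(2π)) = 22.9697 → s = 72.9697
radial distance = base radius + s = 18 + 72.9697 = 90.9697

90.9697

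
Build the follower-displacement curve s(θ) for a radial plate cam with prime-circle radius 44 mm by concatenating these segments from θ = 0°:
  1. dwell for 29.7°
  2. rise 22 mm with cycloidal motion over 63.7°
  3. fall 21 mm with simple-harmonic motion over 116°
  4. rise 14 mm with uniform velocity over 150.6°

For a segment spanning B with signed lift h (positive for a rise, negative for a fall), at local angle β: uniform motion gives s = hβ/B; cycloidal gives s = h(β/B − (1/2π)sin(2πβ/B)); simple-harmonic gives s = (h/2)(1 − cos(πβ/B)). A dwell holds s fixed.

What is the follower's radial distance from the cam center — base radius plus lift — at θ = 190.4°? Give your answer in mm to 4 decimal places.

seg 1 [0°–29.7°] dwell: s stays 0.0000
seg 2 [29.7°–93.4°] cycloidal, h=22: full span → s += 22 → s = 22.0000
seg 3 [93.4°–209.4°] simple-harmonic, h=-21: θ=190.4° here. β=97, B=116. -21/2·(1 − cos(π·0.8362)) = -19.6403 → s = 2.3597
radial distance = base radius + s = 44 + 2.3597 = 46.3597

46.3597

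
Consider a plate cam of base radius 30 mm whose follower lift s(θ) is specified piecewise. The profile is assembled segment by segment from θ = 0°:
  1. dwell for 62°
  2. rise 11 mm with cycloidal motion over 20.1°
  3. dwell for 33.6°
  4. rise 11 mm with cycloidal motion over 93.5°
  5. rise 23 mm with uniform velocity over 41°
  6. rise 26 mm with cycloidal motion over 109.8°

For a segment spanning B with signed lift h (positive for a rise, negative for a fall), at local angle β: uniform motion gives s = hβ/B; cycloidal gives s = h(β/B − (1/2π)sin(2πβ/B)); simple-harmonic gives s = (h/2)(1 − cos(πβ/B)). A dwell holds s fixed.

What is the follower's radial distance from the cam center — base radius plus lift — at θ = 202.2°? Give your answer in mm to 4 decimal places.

seg 1 [0°–62°] dwell: s stays 0.0000
seg 2 [62°–82.1°] cycloidal, h=11: full span → s += 11 → s = 11.0000
seg 3 [82.1°–115.7°] dwell: s stays 11.0000
seg 4 [115.7°–209.2°] cycloidal, h=11: θ=202.2° here. β=86.5, B=93.5. 11·(0.9251 − sin(2π·0.9251)/(2π)) = 10.9700 → s = 21.9700
radial distance = base radius + s = 30 + 21.9700 = 51.9700

51.9700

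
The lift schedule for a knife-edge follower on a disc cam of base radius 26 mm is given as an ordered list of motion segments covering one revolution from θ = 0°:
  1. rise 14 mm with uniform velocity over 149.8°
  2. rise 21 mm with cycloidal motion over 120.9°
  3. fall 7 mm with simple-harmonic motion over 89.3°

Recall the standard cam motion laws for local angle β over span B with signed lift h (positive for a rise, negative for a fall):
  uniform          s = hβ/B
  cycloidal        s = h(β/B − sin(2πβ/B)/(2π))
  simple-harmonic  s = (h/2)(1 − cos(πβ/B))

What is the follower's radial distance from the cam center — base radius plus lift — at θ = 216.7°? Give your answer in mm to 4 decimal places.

seg 1 [0°–149.8°] uniform, h=14: full span → s += 14 → s = 14.0000
seg 2 [149.8°–270.7°] cycloidal, h=21: θ=216.7° here. β=66.9, B=120.9. 21·(0.5533 − sin(2π·0.5533)/(2π)) = 12.7198 → s = 26.7198
radial distance = base radius + s = 26 + 26.7198 = 52.7198

52.7198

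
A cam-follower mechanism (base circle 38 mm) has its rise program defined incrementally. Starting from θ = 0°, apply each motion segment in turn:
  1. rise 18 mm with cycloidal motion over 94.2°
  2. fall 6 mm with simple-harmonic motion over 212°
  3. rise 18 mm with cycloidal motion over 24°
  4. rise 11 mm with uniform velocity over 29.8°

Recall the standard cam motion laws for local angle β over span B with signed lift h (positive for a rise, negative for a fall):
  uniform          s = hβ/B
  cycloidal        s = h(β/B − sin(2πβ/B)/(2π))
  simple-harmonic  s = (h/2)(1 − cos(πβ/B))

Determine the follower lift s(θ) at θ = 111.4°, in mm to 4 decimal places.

seg 1 [0°–94.2°] cycloidal, h=18: full span → s += 18 → s = 18.0000
seg 2 [94.2°–306.2°] simple-harmonic, h=-6: θ=111.4° here. β=17.2, B=212. -6/2·(1 − cos(π·0.0811)) = -0.0969 → s = 17.9031

17.9031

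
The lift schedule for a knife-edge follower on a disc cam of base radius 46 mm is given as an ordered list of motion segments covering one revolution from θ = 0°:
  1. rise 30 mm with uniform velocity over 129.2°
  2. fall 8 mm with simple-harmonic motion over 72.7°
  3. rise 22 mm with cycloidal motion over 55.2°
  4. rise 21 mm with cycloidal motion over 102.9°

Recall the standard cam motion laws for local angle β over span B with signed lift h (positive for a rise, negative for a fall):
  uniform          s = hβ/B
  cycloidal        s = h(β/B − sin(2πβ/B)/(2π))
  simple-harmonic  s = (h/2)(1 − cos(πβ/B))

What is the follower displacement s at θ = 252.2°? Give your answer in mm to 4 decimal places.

seg 1 [0°–129.2°] uniform, h=30: full span → s += 30 → s = 30.0000
seg 2 [129.2°–201.9°] simple-harmonic, h=-8: full span → s += -8 → s = 22.0000
seg 3 [201.9°–257.1°] cycloidal, h=22: θ=252.2° here. β=50.3, B=55.2. 22·(0.9112 − sin(2π·0.9112)/(2π)) = 21.9003 → s = 43.9003

43.9003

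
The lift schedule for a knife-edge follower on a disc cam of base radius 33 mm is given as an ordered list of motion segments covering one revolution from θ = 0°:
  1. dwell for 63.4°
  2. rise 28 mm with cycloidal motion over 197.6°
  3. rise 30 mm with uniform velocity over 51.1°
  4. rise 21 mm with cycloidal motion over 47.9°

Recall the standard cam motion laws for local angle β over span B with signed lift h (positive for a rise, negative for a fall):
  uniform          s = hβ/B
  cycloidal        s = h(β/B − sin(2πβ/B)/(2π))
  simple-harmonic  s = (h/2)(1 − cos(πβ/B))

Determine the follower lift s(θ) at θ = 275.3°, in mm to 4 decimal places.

seg 1 [0°–63.4°] dwell: s stays 0.0000
seg 2 [63.4°–261°] cycloidal, h=28: full span → s += 28 → s = 28.0000
seg 3 [261°–312.1°] uniform, h=30: θ=275.3° here. β=14.3, B=51.1. 30·14.3/51.1 = 8.3953 → s = 36.3953

36.3953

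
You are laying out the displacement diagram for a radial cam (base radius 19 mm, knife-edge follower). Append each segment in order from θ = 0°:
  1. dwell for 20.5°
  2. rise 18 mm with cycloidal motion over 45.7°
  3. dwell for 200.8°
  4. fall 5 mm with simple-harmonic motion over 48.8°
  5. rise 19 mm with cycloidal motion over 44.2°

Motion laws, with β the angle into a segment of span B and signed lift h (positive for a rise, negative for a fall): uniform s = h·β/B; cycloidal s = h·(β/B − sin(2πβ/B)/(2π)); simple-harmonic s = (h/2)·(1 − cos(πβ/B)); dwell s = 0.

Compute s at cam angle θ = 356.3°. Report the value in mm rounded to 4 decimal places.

seg 1 [0°–20.5°] dwell: s stays 0.0000
seg 2 [20.5°–66.2°] cycloidal, h=18: full span → s += 18 → s = 18.0000
seg 3 [66.2°–267°] dwell: s stays 18.0000
seg 4 [267°–315.8°] simple-harmonic, h=-5: full span → s += -5 → s = 13.0000
seg 5 [315.8°–360°] cycloidal, h=19: θ=356.3° here. β=40.5, B=44.2. 19·(0.9163 − sin(2π·0.9163)/(2π)) = 18.9277 → s = 31.9277

31.9277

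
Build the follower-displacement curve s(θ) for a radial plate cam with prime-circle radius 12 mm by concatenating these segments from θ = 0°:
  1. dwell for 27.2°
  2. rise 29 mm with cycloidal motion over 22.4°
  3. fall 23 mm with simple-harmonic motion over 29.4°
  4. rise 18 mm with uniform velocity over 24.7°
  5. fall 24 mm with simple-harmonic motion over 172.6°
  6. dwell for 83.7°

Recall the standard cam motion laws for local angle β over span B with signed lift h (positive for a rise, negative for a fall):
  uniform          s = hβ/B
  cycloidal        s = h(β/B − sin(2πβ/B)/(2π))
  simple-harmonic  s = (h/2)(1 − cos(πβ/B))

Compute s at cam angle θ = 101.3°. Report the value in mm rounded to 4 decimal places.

seg 1 [0°–27.2°] dwell: s stays 0.0000
seg 2 [27.2°–49.6°] cycloidal, h=29: full span → s += 29 → s = 29.0000
seg 3 [49.6°–79°] simple-harmonic, h=-23: full span → s += -23 → s = 6.0000
seg 4 [79°–103.7°] uniform, h=18: θ=101.3° here. β=22.3, B=24.7. 18·22.3/24.7 = 16.2510 → s = 22.2510

22.2510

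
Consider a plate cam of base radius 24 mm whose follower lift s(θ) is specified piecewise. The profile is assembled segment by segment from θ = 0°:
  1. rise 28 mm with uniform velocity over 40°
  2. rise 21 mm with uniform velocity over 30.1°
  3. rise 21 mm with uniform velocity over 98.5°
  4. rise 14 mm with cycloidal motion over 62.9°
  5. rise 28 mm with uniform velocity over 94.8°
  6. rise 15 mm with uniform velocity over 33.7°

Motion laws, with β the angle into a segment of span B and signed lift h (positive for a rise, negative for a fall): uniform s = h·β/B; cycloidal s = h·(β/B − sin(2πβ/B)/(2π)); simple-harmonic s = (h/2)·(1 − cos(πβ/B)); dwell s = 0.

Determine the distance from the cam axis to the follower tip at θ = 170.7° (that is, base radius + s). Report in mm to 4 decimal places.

seg 1 [0°–40°] uniform, h=28: full span → s += 28 → s = 28.0000
seg 2 [40°–70.1°] uniform, h=21: full span → s += 21 → s = 49.0000
seg 3 [70.1°–168.6°] uniform, h=21: full span → s += 21 → s = 70.0000
seg 4 [168.6°–231.5°] cycloidal, h=14: θ=170.7° here. β=2.1, B=62.9. 14·(0.0334 − sin(2π·0.0334)/(2π)) = 0.0034 → s = 70.0034
radial distance = base radius + s = 24 + 70.0034 = 94.0034

94.0034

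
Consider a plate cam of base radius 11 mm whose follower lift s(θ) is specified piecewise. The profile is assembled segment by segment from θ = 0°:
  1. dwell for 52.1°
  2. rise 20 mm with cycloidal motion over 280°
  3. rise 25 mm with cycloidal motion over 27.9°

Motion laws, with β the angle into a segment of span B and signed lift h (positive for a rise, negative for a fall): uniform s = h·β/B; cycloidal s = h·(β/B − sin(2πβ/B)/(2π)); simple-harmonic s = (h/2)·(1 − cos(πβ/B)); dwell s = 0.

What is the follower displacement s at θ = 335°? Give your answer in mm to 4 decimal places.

seg 1 [0°–52.1°] dwell: s stays 0.0000
seg 2 [52.1°–332.1°] cycloidal, h=20: full span → s += 20 → s = 20.0000
seg 3 [332.1°–360°] cycloidal, h=25: θ=335° here. β=2.9, B=27.9. 25·(0.1039 − sin(2π·0.1039)/(2π)) = 0.1808 → s = 20.1808

20.1808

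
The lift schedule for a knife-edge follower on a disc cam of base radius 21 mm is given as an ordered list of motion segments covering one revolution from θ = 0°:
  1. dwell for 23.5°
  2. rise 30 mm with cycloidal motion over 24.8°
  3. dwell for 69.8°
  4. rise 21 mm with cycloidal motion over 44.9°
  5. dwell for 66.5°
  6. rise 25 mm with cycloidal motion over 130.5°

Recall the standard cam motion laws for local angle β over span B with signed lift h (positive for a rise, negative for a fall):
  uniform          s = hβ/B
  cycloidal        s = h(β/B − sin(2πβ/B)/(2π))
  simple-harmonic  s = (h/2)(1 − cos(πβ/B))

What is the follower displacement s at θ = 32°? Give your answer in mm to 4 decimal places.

seg 1 [0°–23.5°] dwell: s stays 0.0000
seg 2 [23.5°–48.3°] cycloidal, h=30: θ=32° here. β=8.5, B=24.8. 30·(0.3427 − sin(2π·0.3427)/(2π)) = 6.2956 → s = 6.2956

6.2956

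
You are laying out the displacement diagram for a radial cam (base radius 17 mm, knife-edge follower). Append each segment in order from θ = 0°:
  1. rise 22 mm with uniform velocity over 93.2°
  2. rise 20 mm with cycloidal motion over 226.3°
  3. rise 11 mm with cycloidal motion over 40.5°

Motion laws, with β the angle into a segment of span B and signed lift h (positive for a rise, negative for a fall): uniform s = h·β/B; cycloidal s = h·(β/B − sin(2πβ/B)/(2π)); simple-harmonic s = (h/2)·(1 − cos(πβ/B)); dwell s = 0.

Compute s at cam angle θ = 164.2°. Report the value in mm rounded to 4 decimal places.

seg 1 [0°–93.2°] uniform, h=22: full span → s += 22 → s = 22.0000
seg 2 [93.2°–319.5°] cycloidal, h=20: θ=164.2° here. β=71, B=226.3. 20·(0.3137 − sin(2π·0.3137)/(2π)) = 3.3437 → s = 25.3437

25.3437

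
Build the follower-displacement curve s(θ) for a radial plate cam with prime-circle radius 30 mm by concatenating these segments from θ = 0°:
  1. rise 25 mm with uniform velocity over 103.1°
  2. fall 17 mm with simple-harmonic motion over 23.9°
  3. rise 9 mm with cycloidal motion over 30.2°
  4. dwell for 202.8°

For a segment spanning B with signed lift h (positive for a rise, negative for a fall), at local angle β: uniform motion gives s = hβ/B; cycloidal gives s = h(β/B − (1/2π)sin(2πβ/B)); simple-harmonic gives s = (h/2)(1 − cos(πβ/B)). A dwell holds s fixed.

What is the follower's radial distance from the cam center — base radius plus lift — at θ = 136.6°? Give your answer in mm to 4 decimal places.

seg 1 [0°–103.1°] uniform, h=25: full span → s += 25 → s = 25.0000
seg 2 [103.1°–127°] simple-harmonic, h=-17: full span → s += -17 → s = 8.0000
seg 3 [127°–157.2°] cycloidal, h=9: θ=136.6° here. β=9.6, B=30.2. 9·(0.3179 − sin(2π·0.3179)/(2π)) = 1.5569 → s = 9.5569
radial distance = base radius + s = 30 + 9.5569 = 39.5569

39.5569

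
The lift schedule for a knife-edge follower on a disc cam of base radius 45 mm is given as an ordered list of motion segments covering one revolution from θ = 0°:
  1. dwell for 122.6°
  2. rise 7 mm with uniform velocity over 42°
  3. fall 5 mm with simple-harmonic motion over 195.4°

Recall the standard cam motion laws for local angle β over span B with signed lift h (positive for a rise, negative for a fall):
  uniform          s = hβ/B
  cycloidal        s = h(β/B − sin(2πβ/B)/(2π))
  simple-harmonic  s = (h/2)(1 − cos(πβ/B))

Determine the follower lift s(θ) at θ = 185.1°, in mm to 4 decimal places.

seg 1 [0°–122.6°] dwell: s stays 0.0000
seg 2 [122.6°–164.6°] uniform, h=7: full span → s += 7 → s = 7.0000
seg 3 [164.6°–360°] simple-harmonic, h=-5: θ=185.1° here. β=20.5, B=195.4. -5/2·(1 − cos(π·0.1049)) = -0.1346 → s = 6.8654

6.8654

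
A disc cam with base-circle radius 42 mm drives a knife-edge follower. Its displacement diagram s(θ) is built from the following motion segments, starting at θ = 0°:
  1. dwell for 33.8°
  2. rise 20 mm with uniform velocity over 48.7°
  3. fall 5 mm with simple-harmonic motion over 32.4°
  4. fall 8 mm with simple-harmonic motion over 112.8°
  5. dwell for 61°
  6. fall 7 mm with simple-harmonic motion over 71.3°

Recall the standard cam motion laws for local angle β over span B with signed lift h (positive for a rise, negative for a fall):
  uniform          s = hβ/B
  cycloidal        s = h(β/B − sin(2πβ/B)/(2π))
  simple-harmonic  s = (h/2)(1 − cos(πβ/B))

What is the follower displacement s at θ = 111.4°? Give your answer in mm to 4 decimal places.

seg 1 [0°–33.8°] dwell: s stays 0.0000
seg 2 [33.8°–82.5°] uniform, h=20: full span → s += 20 → s = 20.0000
seg 3 [82.5°–114.9°] simple-harmonic, h=-5: θ=111.4° here. β=28.9, B=32.4. -5/2·(1 − cos(π·0.8920)) = -4.8574 → s = 15.1426

15.1426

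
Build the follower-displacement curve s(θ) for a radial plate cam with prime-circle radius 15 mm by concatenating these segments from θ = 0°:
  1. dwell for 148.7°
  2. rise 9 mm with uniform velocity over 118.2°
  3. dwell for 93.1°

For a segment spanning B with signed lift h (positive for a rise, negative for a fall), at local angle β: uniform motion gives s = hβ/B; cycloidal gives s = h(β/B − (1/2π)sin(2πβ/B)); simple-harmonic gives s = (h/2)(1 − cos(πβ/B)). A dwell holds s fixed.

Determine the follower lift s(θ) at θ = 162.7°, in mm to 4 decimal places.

seg 1 [0°–148.7°] dwell: s stays 0.0000
seg 2 [148.7°–266.9°] uniform, h=9: θ=162.7° here. β=14, B=118.2. 9·14/118.2 = 1.0660 → s = 1.0660

1.0660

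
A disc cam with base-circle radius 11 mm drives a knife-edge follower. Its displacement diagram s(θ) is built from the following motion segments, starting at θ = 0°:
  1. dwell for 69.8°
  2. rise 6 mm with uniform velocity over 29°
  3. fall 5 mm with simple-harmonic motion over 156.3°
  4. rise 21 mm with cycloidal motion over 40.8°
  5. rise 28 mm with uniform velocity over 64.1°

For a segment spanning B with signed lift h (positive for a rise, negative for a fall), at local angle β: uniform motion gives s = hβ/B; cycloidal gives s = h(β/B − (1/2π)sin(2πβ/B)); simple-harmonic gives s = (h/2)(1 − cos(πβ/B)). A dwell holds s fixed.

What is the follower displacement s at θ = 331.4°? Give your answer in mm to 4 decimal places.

seg 1 [0°–69.8°] dwell: s stays 0.0000
seg 2 [69.8°–98.8°] uniform, h=6: full span → s += 6 → s = 6.0000
seg 3 [98.8°–255.1°] simple-harmonic, h=-5: full span → s += -5 → s = 1.0000
seg 4 [255.1°–295.9°] cycloidal, h=21: full span → s += 21 → s = 22.0000
seg 5 [295.9°–360°] uniform, h=28: θ=331.4° here. β=35.5, B=64.1. 28·35.5/64.1 = 15.5070 → s = 37.5070

37.5070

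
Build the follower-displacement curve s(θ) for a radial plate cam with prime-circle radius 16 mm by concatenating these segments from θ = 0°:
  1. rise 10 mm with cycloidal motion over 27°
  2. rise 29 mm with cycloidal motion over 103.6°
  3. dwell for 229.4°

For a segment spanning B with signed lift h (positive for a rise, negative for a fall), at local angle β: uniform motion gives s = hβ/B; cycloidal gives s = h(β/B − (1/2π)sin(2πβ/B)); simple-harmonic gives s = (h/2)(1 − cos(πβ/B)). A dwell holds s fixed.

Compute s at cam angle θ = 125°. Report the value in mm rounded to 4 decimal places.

seg 1 [0°–27°] cycloidal, h=10: full span → s += 10 → s = 10.0000
seg 2 [27°–130.6°] cycloidal, h=29: θ=125° here. β=98, B=103.6. 29·(0.9459 − sin(2π·0.9459)/(2π)) = 28.9700 → s = 38.9700

38.9700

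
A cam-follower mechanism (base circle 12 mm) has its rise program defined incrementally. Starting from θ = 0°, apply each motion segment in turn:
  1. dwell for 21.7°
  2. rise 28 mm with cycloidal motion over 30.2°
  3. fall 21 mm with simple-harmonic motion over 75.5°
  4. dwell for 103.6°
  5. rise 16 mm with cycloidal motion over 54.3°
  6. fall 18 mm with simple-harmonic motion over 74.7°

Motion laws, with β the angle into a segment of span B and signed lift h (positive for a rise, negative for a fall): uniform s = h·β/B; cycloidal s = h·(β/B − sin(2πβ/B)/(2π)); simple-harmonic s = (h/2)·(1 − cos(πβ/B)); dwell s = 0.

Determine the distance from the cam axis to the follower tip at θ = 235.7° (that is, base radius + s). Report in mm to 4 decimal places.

seg 1 [0°–21.7°] dwell: s stays 0.0000
seg 2 [21.7°–51.9°] cycloidal, h=28: full span → s += 28 → s = 28.0000
seg 3 [51.9°–127.4°] simple-harmonic, h=-21: full span → s += -21 → s = 7.0000
seg 4 [127.4°–231°] dwell: s stays 7.0000
seg 5 [231°–285.3°] cycloidal, h=16: θ=235.7° here. β=4.7, B=54.3. 16·(0.0866 − sin(2π·0.0866)/(2π)) = 0.0673 → s = 7.0673
radial distance = base radius + s = 12 + 7.0673 = 19.0673

19.0673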